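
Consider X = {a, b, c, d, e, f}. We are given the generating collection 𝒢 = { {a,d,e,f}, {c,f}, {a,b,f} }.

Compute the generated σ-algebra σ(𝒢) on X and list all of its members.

σ(𝒢) = { {}, {a}, {b}, {c}, {f}, {a,b}, {a,c}, {a,f}, {b,c}, {b,f}, {c,f}, {d,e}, {a,b,c}, {a,b,f}, {a,c,f}, {a,d,e}, {b,c,f}, {b,d,e}, {c,d,e}, {d,e,f}, {a,b,c,f}, {a,b,d,e}, {a,c,d,e}, {a,d,e,f}, {b,c,d,e}, {b,d,e,f}, {c,d,e,f}, {a,b,c,d,e}, {a,b,d,e,f}, {a,c,d,e,f}, {b,c,d,e,f}, X }

Derivation:
Start: 𝒢 ∪ {∅, X} = { {}, {c,f}, {a,b,f}, {a,d,e,f}, X }.
Iteration 1: +6 →
  {b,c}  = complement {a,d,e,f}
  {c,d,e}  = complement {a,b,f}
  {a,b,c,f}  = {c,f} ∪ {a,b,f}
  {a,b,d,e}  = complement {c,f}
  {a,b,d,e,f}  = {a,d,e,f} ∪ {a,b,f}
  {a,c,d,e,f}  = {c,f} ∪ {a,d,e,f}
  [11 total]
Iteration 2: 7 new —
  {b}  = complement {a,c,d,e,f}
  {c}  = complement {a,b,d,e,f}
  {d,e}  = complement {a,b,c,f}
  {b,c,f}  = {b,c} ∪ {c,f}
  {b,c,d,e}  = {c,d,e} ∪ {b,c}
  {c,d,e,f}  = {c,d,e} ∪ {c,f}
  {a,b,c,d,e}  = {c,d,e} ∪ {a,b,d,e}
  [18 total]
Iteration 3 (6 new):
  {f}  = complement {a,b,c,d,e}
  {a,b}  = complement {c,d,e,f}
  {a,f}  = complement {b,c,d,e}
  {a,d,e}  = complement {b,c,f}
  {b,d,e}  = {d,e} ∪ {b}
  {b,c,d,e,f}  = {d,e} ∪ {b,c,f}
  [24 total]
Iteration 4 adds 7:
  {a}  = complement {b,c,d,e,f}
  {b,f}  = {b} ∪ {f}
  {a,b,c}  = {a,b} ∪ {c}
  {a,c,f}  = complement {b,d,e}
  {d,e,f}  = {f} ∪ {d,e}
  {a,c,d,e}  = {a,d,e} ∪ {c,d,e}
  {b,d,e,f}  = {f} ∪ {b,d,e}
  [31 total]
Iteration 5: 1 new —
  {a,c}  = complement {b,d,e,f}
  [32 total]
Iteration 6: already closed under ᶜ and ∪.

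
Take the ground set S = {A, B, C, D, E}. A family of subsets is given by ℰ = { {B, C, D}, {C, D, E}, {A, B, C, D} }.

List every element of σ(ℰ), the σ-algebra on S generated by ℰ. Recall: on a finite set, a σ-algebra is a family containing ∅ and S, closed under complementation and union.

Take S₀ = ℰ ∪ {∅, S} = { {}, {B, C, D}, {C, D, E}, {A, B, C, D}, S }.
Pass 1. New:
  {E}  = {A, B, C, D}ᶜ
  {A, B}  = {C, D, E}ᶜ
  {A, E}  = {B, C, D}ᶜ
  {B, C, D, E}  = {C, D, E} ∪ {B, C, D}
  [9 total]
Pass 2: +3 →
  {A}  = {B, C, D, E}ᶜ
  {A, B, E}  = {A, B} ∪ {E}
  {A, C, D, E}  = {C, D, E} ∪ {A, E}
  [12 total]
Pass 3 (2 new):
  {B}  = {A, C, D, E}ᶜ
  {C, D}  = {A, B, E}ᶜ
  [14 total]
Pass 4 (2 new):
  {B, E}  = {B} ∪ {E}
  {A, C, D}  = {C, D} ∪ {A}
  [16 total]
Pass 5: no new sets; the family is a σ-algebra.

Hence σ(ℰ) has 16 members: { {}, {A}, {B}, {E}, {A, B}, {A, E}, {B, E}, {C, D}, {A, B, E}, {A, C, D}, {B, C, D}, {C, D, E}, {A, B, C, D}, {A, C, D, E}, {B, C, D, E}, S }.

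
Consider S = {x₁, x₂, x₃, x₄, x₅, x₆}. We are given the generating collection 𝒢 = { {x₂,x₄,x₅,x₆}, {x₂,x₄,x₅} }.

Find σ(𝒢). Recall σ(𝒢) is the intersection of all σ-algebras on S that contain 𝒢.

|σ(𝒢)| = 8.  σ(𝒢) = { {}, {x₆}, {x₁,x₃}, {x₁,x₃,x₆}, {x₂,x₄,x₅}, {x₂,x₄,x₅,x₆}, {x₁,x₂,x₃,x₄,x₅}, S }

Trace:
Take S₀ = 𝒢 ∪ {∅, S} = { {}, {x₂,x₄,x₅}, {x₂,x₄,x₅,x₆}, S }.
Round 1: +2 →
  {x₁,x₃}  = {x₂,x₄,x₅,x₆}ᶜ
  {x₁,x₃,x₆}  = {x₂,x₄,x₅}ᶜ
  |family| = 6
Round 2 (1 new):
  {x₁,x₂,x₃,x₄,x₅}  = {x₁,x₃} ∪ {x₂,x₄,x₅}
  |family| = 7
Round 3. New:
  {x₆}  = {x₁,x₂,x₃,x₄,x₅}ᶜ
  |family| = 8
Round 4 adds nothing — fixpoint reached.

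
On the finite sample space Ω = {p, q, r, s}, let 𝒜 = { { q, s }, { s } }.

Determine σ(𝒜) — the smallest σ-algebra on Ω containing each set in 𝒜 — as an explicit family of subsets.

σ(𝒜) = { {}, { q }, { s }, { p, r }, { q, s }, { p, q, r }, { p, r, s }, Ω }

Check:
Take S₀ = 𝒜 ∪ {∅, Ω} = { {}, { s }, { q, s }, Ω }.
Iteration 1: +2 →
  { p, r }  = complement { q, s }
  { p, q, r }  = complement { s }
  [6 total]
Iteration 2: +1 →
  { p, r, s }  = { p, r } ∪ { s }
  [7 total]
Iteration 3 (1 new):
  { q }  = complement { p, r, s }
  [8 total]
Iteration 4 adds nothing — fixpoint reached.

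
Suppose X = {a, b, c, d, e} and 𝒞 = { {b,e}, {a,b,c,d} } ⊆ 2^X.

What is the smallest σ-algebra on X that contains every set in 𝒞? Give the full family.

σ(𝒞) (8 sets): { {}, {b}, {e}, {b,e}, {a,c,d}, {a,b,c,d}, {a,c,d,e}, X }

Check:
Initial family (4 sets): { {}, {b,e}, {a,b,c,d}, X }.
Iteration 1. New:
  {e}  = ᶜ of {a,b,c,d}
  {a,c,d}  = ᶜ of {b,e}
  |family| = 6
Iteration 2: +1 →
  {a,c,d,e}  = {a,c,d} ∪ {e}
  |family| = 7
Iteration 3 adds 1:
  {b}  = ᶜ of {a,c,d,e}
  |family| = 8
Iteration 4: no new sets; the family is a σ-algebra.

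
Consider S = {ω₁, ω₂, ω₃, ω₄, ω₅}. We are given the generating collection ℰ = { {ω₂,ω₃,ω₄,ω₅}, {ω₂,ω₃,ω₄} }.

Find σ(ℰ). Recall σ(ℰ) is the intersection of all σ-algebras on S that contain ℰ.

σ(ℰ) (8 sets): { ∅, {ω₁}, {ω₅}, {ω₁,ω₅}, {ω₂,ω₃,ω₄}, {ω₁,ω₂,ω₃,ω₄}, {ω₂,ω₃,ω₄,ω₅}, S }

Check:
Start: ℰ ∪ {∅, S} = { ∅, {ω₂,ω₃,ω₄}, {ω₂,ω₃,ω₄,ω₅}, S }.
Iteration 1: +2 →
  {ω₁}  = {ω₂,ω₃,ω₄,ω₅}ᶜ
  {ω₁,ω₅}  = {ω₂,ω₃,ω₄}ᶜ
  |family| = 6
Iteration 2. New:
  {ω₁,ω₂,ω₃,ω₄}  = {ω₂,ω₃,ω₄} ∪ {ω₁}
  |family| = 7
Iteration 3: +1 →
  {ω₅}  = {ω₁,ω₂,ω₃,ω₄}ᶜ
  |family| = 8
Iteration 4 adds nothing — fixpoint reached.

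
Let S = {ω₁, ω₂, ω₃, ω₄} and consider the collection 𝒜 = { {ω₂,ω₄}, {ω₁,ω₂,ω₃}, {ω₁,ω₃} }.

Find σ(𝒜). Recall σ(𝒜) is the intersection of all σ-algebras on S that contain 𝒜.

Start: 𝒜 ∪ {∅, S} = { ∅, {ω₁,ω₃}, {ω₂,ω₄}, {ω₁,ω₂,ω₃}, S }.
Step 1 adds 1:
  {ω₄}  = {ω₁,ω₂,ω₃}ᶜ
  — 6 sets.
Step 2: 1 new —
  {ω₁,ω₃,ω₄}  = {ω₄} ∪ {ω₁,ω₃}
  — 7 sets.
Step 3: 1 new —
  {ω₂}  = {ω₁,ω₃,ω₄}ᶜ
  — 8 sets.
Step 4: already closed under ᶜ and ∪.

|σ(𝒜)| = 8.  σ(𝒜) = { ∅, {ω₂}, {ω₄}, {ω₁,ω₃}, {ω₂,ω₄}, {ω₁,ω₂,ω₃}, {ω₁,ω₃,ω₄}, S }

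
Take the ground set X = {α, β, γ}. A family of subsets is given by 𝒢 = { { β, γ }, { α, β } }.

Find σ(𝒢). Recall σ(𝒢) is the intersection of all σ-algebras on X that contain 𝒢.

Answer: σ(𝒢) = { {  }, { α }, { β }, { γ }, { α, β }, { α, γ }, { β, γ }, X }

Working:
Start: 𝒢 ∪ {∅, X} = { {  }, { α, β }, { β, γ }, X }.
Round 1: +2 →
  { α }  = { β, γ }ᶜ
  { γ }  = { α, β }ᶜ
  — 6 sets.
Round 2: 1 new —
  { α, γ }  = { γ } ∪ { α }
  — 7 sets.
Round 3: 1 new —
  { β }  = { α, γ }ᶜ
  — 8 sets.
Round 4: closed — nothing new.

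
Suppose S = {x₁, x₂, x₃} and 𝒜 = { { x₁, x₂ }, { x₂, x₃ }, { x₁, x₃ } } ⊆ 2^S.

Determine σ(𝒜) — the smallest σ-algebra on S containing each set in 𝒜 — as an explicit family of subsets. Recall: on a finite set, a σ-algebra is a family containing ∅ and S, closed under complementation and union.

Initial family (5 sets): { ∅, { x₁, x₂ }, { x₁, x₃ }, { x₂, x₃ }, S }.
Pass 1. New:
  { x₁ }  = { x₂, x₃ }ᶜ
  { x₂ }  = { x₁, x₃ }ᶜ
  { x₃ }  = { x₁, x₂ }ᶜ
  — 8 sets.
Pass 2 adds nothing — fixpoint reached.

Therefore σ(𝒜) = { ∅, { x₁ }, { x₂ }, { x₃ }, { x₁, x₂ }, { x₁, x₃ }, { x₂, x₃ }, S } (|σ(𝒜)| = 8).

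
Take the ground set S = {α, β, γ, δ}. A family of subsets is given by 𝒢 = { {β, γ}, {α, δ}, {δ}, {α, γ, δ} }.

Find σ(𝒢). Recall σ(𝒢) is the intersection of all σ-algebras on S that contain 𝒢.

|σ(𝒢)| = 16.  σ(𝒢) = { {}, {α}, {β}, {γ}, {δ}, {α, β}, {α, γ}, {α, δ}, {β, γ}, {β, δ}, {γ, δ}, {α, β, γ}, {α, β, δ}, {α, γ, δ}, {β, γ, δ}, S }

Derivation:
Take S₀ = 𝒢 ∪ {∅, S} = { {}, {δ}, {α, δ}, {β, γ}, {α, γ, δ}, S }.
Step 1. New:
  {β}  = S∖{α, γ, δ}
  {α, β, γ}  = S∖{δ}
  {β, γ, δ}  = {β, γ} ∪ {δ}
Step 2 adds 3:
  {α}  = S∖{β, γ, δ}
  {β, δ}  = {β} ∪ {δ}
  {α, β, δ}  = {β} ∪ {α, δ}
Step 3 adds 3:
  {γ}  = S∖{α, β, δ}
  {α, β}  = {β} ∪ {α}
  {α, γ}  = S∖{β, δ}
Step 4. New:
  {γ, δ}  = S∖{α, β}
Step 5: no new sets; the family is a σ-algebra.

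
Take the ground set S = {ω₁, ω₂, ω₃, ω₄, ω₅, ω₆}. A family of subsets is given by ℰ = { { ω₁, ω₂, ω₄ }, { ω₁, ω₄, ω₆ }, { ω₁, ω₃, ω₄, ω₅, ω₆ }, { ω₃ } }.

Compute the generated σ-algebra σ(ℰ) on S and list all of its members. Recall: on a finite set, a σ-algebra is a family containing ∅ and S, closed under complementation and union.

σ(ℰ) (32 sets): { ∅, { ω₂ }, { ω₃ }, { ω₅ }, { ω₆ }, { ω₁, ω₄ }, { ω₂, ω₃ }, { ω₂, ω₅ }, { ω₂, ω₆ }, { ω₃, ω₅ }, { ω₃, ω₆ }, { ω₅, ω₆ }, { ω₁, ω₂, ω₄ }, { ω₁, ω₃, ω₄ }, { ω₁, ω₄, ω₅ }, { ω₁, ω₄, ω₆ }, { ω₂, ω₃, ω₅ }, { ω₂, ω₃, ω₆ }, { ω₂, ω₅, ω₆ }, { ω₃, ω₅, ω₆ }, { ω₁, ω₂, ω₃, ω₄ }, { ω₁, ω₂, ω₄, ω₅ }, { ω₁, ω₂, ω₄, ω₆ }, { ω₁, ω₃, ω₄, ω₅ }, { ω₁, ω₃, ω₄, ω₆ }, { ω₁, ω₄, ω₅, ω₆ }, { ω₂, ω₃, ω₅, ω₆ }, { ω₁, ω₂, ω₃, ω₄, ω₅ }, { ω₁, ω₂, ω₃, ω₄, ω₆ }, { ω₁, ω₂, ω₄, ω₅, ω₆ }, { ω₁, ω₃, ω₄, ω₅, ω₆ }, S }

Check:
Start: ℰ ∪ {∅, S} = { ∅, { ω₃ }, { ω₁, ω₂, ω₄ }, { ω₁, ω₄, ω₆ }, { ω₁, ω₃, ω₄, ω₅, ω₆ }, S }.
Pass 1: +7 →
  { ω₂ }  = S∖{ ω₁, ω₃, ω₄, ω₅, ω₆ }
  { ω₂, ω₃, ω₅ }  = S∖{ ω₁, ω₄, ω₆ }
  { ω₃, ω₅, ω₆ }  = S∖{ ω₁, ω₂, ω₄ }
  { ω₁, ω₂, ω₃, ω₄ }  = { ω₃ } ∪ { ω₁, ω₂, ω₄ }
  { ω₁, ω₂, ω₄, ω₆ }  = { ω₁, ω₄, ω₆ } ∪ { ω₁, ω₂, ω₄ }
  { ω₁, ω₃, ω₄, ω₆ }  = { ω₃ } ∪ { ω₁, ω₄, ω₆ }
  { ω₁, ω₂, ω₄, ω₅, ω₆ }  = S∖{ ω₃ }
  |family| = 13
Pass 2. New:
  { ω₂, ω₃ }  = { ω₂ } ∪ { ω₃ }
  { ω₂, ω₅ }  = S∖{ ω₁, ω₃, ω₄, ω₆ }
  { ω₃, ω₅ }  = S∖{ ω₁, ω₂, ω₄, ω₆ }
  { ω₅, ω₆ }  = S∖{ ω₁, ω₂, ω₃, ω₄ }
  { ω₂, ω₃, ω₅, ω₆ }  = { ω₂ } ∪ { ω₃, ω₅, ω₆ }
  { ω₁, ω₂, ω₃, ω₄, ω₅ }  = { ω₁, ω₂, ω₄ } ∪ { ω₂, ω₃, ω₅ }
  { ω₁, ω₂, ω₃, ω₄, ω₆ }  = { ω₁, ω₂, ω₄, ω₆ } ∪ { ω₃ }
  |family| = 20
Pass 3. New:
  { ω₅ }  = S∖{ ω₁, ω₂, ω₃, ω₄, ω₆ }
  { ω₆ }  = S∖{ ω₁, ω₂, ω₃, ω₄, ω₅ }
  { ω₁, ω₄ }  = S∖{ ω₂, ω₃, ω₅, ω₆ }
  { ω₂, ω₅, ω₆ }  = { ω₂, ω₅ } ∪ { ω₅, ω₆ }
  { ω₁, ω₂, ω₄, ω₅ }  = { ω₂, ω₅ } ∪ { ω₁, ω₂, ω₄ }
  { ω₁, ω₄, ω₅, ω₆ }  = S∖{ ω₂, ω₃ }
  |family| = 26
Pass 4. New:
  { ω₂, ω₆ }  = { ω₂ } ∪ { ω₆ }
  { ω₃, ω₆ }  = S∖{ ω₁, ω₂, ω₄, ω₅ }
  { ω₁, ω₃, ω₄ }  = S∖{ ω₂, ω₅, ω₆ }
  { ω₁, ω₄, ω₅ }  = { ω₅ } ∪ { ω₁, ω₄ }
  { ω₂, ω₃, ω₆ }  = { ω₆ } ∪ { ω₂, ω₃ }
  { ω₁, ω₃, ω₄, ω₅ }  = { ω₁, ω₄ } ∪ { ω₃, ω₅ }
  |family| = 32
After Pass 5 the family is unchanged; done.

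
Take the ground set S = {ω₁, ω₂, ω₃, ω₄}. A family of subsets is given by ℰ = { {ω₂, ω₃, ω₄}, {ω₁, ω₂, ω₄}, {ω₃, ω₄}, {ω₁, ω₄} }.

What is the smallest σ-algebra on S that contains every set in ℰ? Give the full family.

Begin from { {}, {ω₁, ω₄}, {ω₃, ω₄}, {ω₁, ω₂, ω₄}, {ω₂, ω₃, ω₄}, S } (that is, ℰ plus ∅ and S).
Round 1: +5 →
  {ω₁}  = {ω₂, ω₃, ω₄}ᶜ
  {ω₃}  = {ω₁, ω₂, ω₄}ᶜ
  {ω₁, ω₂}  = {ω₃, ω₄}ᶜ
  {ω₂, ω₃}  = {ω₁, ω₄}ᶜ
  {ω₁, ω₃, ω₄}  = {ω₃, ω₄} ∪ {ω₁, ω₄}
  — 11 sets.
Round 2. New:
  {ω₂}  = {ω₁, ω₃, ω₄}ᶜ
  {ω₁, ω₃}  = {ω₃} ∪ {ω₁}
  {ω₁, ω₂, ω₃}  = {ω₁, ω₂} ∪ {ω₃}
  — 14 sets.
Round 3 (2 new):
  {ω₄}  = {ω₁, ω₂, ω₃}ᶜ
  {ω₂, ω₄}  = {ω₁, ω₃}ᶜ
  — 16 sets.
Round 4: stable.

σ(ℰ) = { {}, {ω₁}, {ω₂}, {ω₃}, {ω₄}, {ω₁, ω₂}, {ω₁, ω₃}, {ω₁, ω₄}, {ω₂, ω₃}, {ω₂, ω₄}, {ω₃, ω₄}, {ω₁, ω₂, ω₃}, {ω₁, ω₂, ω₄}, {ω₁, ω₃, ω₄}, {ω₂, ω₃, ω₄}, S }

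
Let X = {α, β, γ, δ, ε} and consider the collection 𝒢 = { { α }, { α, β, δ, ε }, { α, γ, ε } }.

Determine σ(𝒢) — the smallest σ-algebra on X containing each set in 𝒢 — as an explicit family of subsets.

Begin from { {  }, { α }, { α, γ, ε }, { α, β, δ, ε }, X } (that is, 𝒢 plus ∅ and X).
Iteration 1: +3 →
  { γ }  = { α, β, δ, ε }ᶜ
  { β, δ }  = { α, γ, ε }ᶜ
  { β, γ, δ, ε }  = { α }ᶜ
  [8 total]
Iteration 2 adds 3:
  { α, γ }  = { γ } ∪ { α }
  { α, β, δ }  = { β, δ } ∪ { α }
  { β, γ, δ }  = { γ } ∪ { β, δ }
  [11 total]
Iteration 3 adds 4:
  { α, ε }  = { β, γ, δ }ᶜ
  { γ, ε }  = { α, β, δ }ᶜ
  { β, δ, ε }  = { α, γ }ᶜ
  { α, β, γ, δ }  = { γ } ∪ { α, β, δ }
  [15 total]
Iteration 4: +1 →
  { ε }  = { α, β, γ, δ }ᶜ
  [16 total]
Iteration 5: stable.

Therefore σ(𝒢) = { {  }, { α }, { γ }, { ε }, { α, γ }, { α, ε }, { β, δ }, { γ, ε }, { α, β, δ }, { α, γ, ε }, { β, γ, δ }, { β, δ, ε }, { α, β, γ, δ }, { α, β, δ, ε }, { β, γ, δ, ε }, X } (|σ(𝒢)| = 16).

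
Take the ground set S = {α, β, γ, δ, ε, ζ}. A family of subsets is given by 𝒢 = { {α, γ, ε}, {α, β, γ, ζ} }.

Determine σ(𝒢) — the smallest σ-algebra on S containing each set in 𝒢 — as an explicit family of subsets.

σ(𝒢) = { ∅, {δ}, {ε}, {α, γ}, {β, ζ}, {δ, ε}, {α, γ, δ}, {α, γ, ε}, {β, δ, ζ}, {β, ε, ζ}, {α, β, γ, ζ}, {α, γ, δ, ε}, {β, δ, ε, ζ}, {α, β, γ, δ, ζ}, {α, β, γ, ε, ζ}, S }

Working:
Start: 𝒢 ∪ {∅, S} = { ∅, {α, γ, ε}, {α, β, γ, ζ}, S }.
Round 1. New:
  {δ, ε}  = {α, β, γ, ζ}ᶜ
  {β, δ, ζ}  = {α, γ, ε}ᶜ
  {α, β, γ, ε, ζ}  = {α, γ, ε} ∪ {α, β, γ, ζ}
  |family| = 7
Round 2: 4 new —
  {δ}  = {α, β, γ, ε, ζ}ᶜ
  {α, γ, δ, ε}  = {δ, ε} ∪ {α, γ, ε}
  {β, δ, ε, ζ}  = {δ, ε} ∪ {β, δ, ζ}
  {α, β, γ, δ, ζ}  = {β, δ, ζ} ∪ {α, β, γ, ζ}
  |family| = 11
Round 3. New:
  {ε}  = {α, β, γ, δ, ζ}ᶜ
  {α, γ}  = {β, δ, ε, ζ}ᶜ
  {β, ζ}  = {α, γ, δ, ε}ᶜ
  |family| = 14
Round 4. New:
  {α, γ, δ}  = {α, γ} ∪ {δ}
  {β, ε, ζ}  = {β, ζ} ∪ {ε}
  |family| = 16
After Round 5 the family is unchanged; done.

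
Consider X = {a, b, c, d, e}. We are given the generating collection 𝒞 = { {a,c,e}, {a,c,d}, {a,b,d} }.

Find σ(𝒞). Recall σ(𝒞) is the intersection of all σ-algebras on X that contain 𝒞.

Initial family (5 sets): { ∅, {a,b,d}, {a,c,d}, {a,c,e}, X }.
Step 1. New:
  {b,d}  = X∖{a,c,e}
  {b,e}  = X∖{a,c,d}
  {c,e}  = X∖{a,b,d}
  {a,b,c,d}  = {a,c,d} ∪ {a,b,d}
  {a,c,d,e}  = {a,c,d} ∪ {a,c,e}
  [10 total]
Step 2 adds 7:
  {b}  = X∖{a,c,d,e}
  {e}  = X∖{a,b,c,d}
  {b,c,e}  = {b,e} ∪ {c,e}
  {b,d,e}  = {b,e} ∪ {b,d}
  {a,b,c,e}  = {b,e} ∪ {a,c,e}
  {a,b,d,e}  = {b,e} ∪ {a,b,d}
  {b,c,d,e}  = {c,e} ∪ {b,d}
  [17 total]
Step 3 adds 5:
  {a}  = X∖{b,c,d,e}
  {c}  = X∖{a,b,d,e}
  {d}  = X∖{a,b,c,e}
  {a,c}  = X∖{b,d,e}
  {a,d}  = X∖{b,c,e}
  [22 total]
Step 4 (10 new):
  {a,b}  = {b} ∪ {a}
  {a,e}  = {e} ∪ {a}
  {b,c}  = {b} ∪ {c}
  {c,d}  = {c} ∪ {d}
  {d,e}  = {e} ∪ {d}
  {a,b,c}  = {b} ∪ {a,c}
  {a,b,e}  = {b,e} ∪ {a}
  {a,d,e}  = {e} ∪ {a,d}
  {b,c,d}  = {c} ∪ {b,d}
  {c,d,e}  = {d} ∪ {c,e}
  [32 total]
Step 5: already closed under ᶜ and ∪.

|σ(𝒞)| = 32.  σ(𝒞) = { ∅, {a}, {b}, {c}, {d}, {e}, {a,b}, {a,c}, {a,d}, {a,e}, {b,c}, {b,d}, {b,e}, {c,d}, {c,e}, {d,e}, {a,b,c}, {a,b,d}, {a,b,e}, {a,c,d}, {a,c,e}, {a,d,e}, {b,c,d}, {b,c,e}, {b,d,e}, {c,d,e}, {a,b,c,d}, {a,b,c,e}, {a,b,d,e}, {a,c,d,e}, {b,c,d,e}, X }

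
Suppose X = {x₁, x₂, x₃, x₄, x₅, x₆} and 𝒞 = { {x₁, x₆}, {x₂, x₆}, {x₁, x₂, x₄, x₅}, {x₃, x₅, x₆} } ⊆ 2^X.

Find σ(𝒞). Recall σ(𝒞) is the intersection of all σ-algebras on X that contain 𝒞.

σ(𝒞) = { {}, {x₁}, {x₂}, {x₃}, {x₄}, {x₅}, {x₆}, {x₁, x₂}, {x₁, x₃}, {x₁, x₄}, {x₁, x₅}, {x₁, x₆}, {x₂, x₃}, {x₂, x₄}, {x₂, x₅}, {x₂, x₆}, {x₃, x₄}, {x₃, x₅}, {x₃, x₆}, {x₄, x₅}, {x₄, x₆}, {x₅, x₆}, {x₁, x₂, x₃}, {x₁, x₂, x₄}, {x₁, x₂, x₅}, {x₁, x₂, x₆}, {x₁, x₃, x₄}, {x₁, x₃, x₅}, {x₁, x₃, x₆}, {x₁, x₄, x₅}, {x₁, x₄, x₆}, {x₁, x₅, x₆}, {x₂, x₃, x₄}, {x₂, x₃, x₅}, {x₂, x₃, x₆}, {x₂, x₄, x₅}, {x₂, x₄, x₆}, {x₂, x₅, x₆}, {x₃, x₄, x₅}, {x₃, x₄, x₆}, {x₃, x₅, x₆}, {x₄, x₅, x₆}, {x₁, x₂, x₃, x₄}, {x₁, x₂, x₃, x₅}, {x₁, x₂, x₃, x₆}, {x₁, x₂, x₄, x₅}, {x₁, x₂, x₄, x₆}, {x₁, x₂, x₅, x₆}, {x₁, x₃, x₄, x₅}, {x₁, x₃, x₄, x₆}, {x₁, x₃, x₅, x₆}, {x₁, x₄, x₅, x₆}, {x₂, x₃, x₄, x₅}, {x₂, x₃, x₄, x₆}, {x₂, x₃, x₅, x₆}, {x₂, x₄, x₅, x₆}, {x₃, x₄, x₅, x₆}, {x₁, x₂, x₃, x₄, x₅}, {x₁, x₂, x₃, x₄, x₆}, {x₁, x₂, x₃, x₅, x₆}, {x₁, x₂, x₄, x₅, x₆}, {x₁, x₃, x₄, x₅, x₆}, {x₂, x₃, x₄, x₅, x₆}, X }

Check:
Begin from { {}, {x₁, x₆}, {x₂, x₆}, {x₃, x₅, x₆}, {x₁, x₂, x₄, x₅}, X } (that is, 𝒞 plus ∅ and X).
Iteration 1: +8 →
  {x₃, x₆}  = ᶜ of {x₁, x₂, x₄, x₅}
  {x₁, x₂, x₄}  = ᶜ of {x₃, x₅, x₆}
  {x₁, x₂, x₆}  = {x₁, x₆} ∪ {x₂, x₆}
  {x₁, x₃, x₄, x₅}  = ᶜ of {x₂, x₆}
  {x₁, x₃, x₅, x₆}  = {x₃, x₅, x₆} ∪ {x₁, x₆}
  {x₂, x₃, x₄, x₅}  = ᶜ of {x₁, x₆}
  {x₂, x₃, x₅, x₆}  = {x₃, x₅, x₆} ∪ {x₂, x₆}
  {x₁, x₂, x₄, x₅, x₆}  = {x₁, x₆} ∪ {x₁, x₂, x₄, x₅}
  |family| = 14
Iteration 2: +13 →
  {x₃}  = ᶜ of {x₁, x₂, x₄, x₅, x₆}
  {x₁, x₄}  = ᶜ of {x₂, x₃, x₅, x₆}
  {x₂, x₄}  = ᶜ of {x₁, x₃, x₅, x₆}
  {x₁, x₃, x₆}  = {x₁, x₆} ∪ {x₃, x₆}
  {x₂, x₃, x₆}  = {x₂, x₆} ∪ {x₃, x₆}
  {x₃, x₄, x₅}  = ᶜ of {x₁, x₂, x₆}
  {x₁, x₂, x₃, x₆}  = {x₃, x₆} ∪ {x₁, x₂, x₆}
  {x₁, x₂, x₄, x₆}  = {x₁, x₆} ∪ {x₁, x₂, x₄}
  {x₁, x₂, x₃, x₄, x₅}  = {x₂, x₃, x₄, x₅} ∪ {x₁, x₂, x₄, x₅}
  {x₁, x₂, x₃, x₄, x₆}  = {x₁, x₂, x₄} ∪ {x₃, x₆}
  {x₁, x₂, x₃, x₅, x₆}  = {x₁, x₃, x₅, x₆} ∪ {x₂, x₆}
  {x₁, x₃, x₄, x₅, x₆}  = {x₁, x₃, x₅, x₆} ∪ {x₁, x₃, x₄, x₅}
  {x₂, x₃, x₄, x₅, x₆}  = {x₂, x₆} ∪ {x₂, x₃, x₄, x₅}
  |family| = 27
Iteration 3: +17 →
  {x₁}  = ᶜ of {x₂, x₃, x₄, x₅, x₆}
  {x₂}  = ᶜ of {x₁, x₃, x₄, x₅, x₆}
  {x₄}  = ᶜ of {x₁, x₂, x₃, x₅, x₆}
  {x₅}  = ᶜ of {x₁, x₂, x₃, x₄, x₆}
  {x₆}  = ᶜ of {x₁, x₂, x₃, x₄, x₅}
  {x₃, x₅}  = ᶜ of {x₁, x₂, x₄, x₆}
  {x₄, x₅}  = ᶜ of {x₁, x₂, x₃, x₆}
  {x₁, x₃, x₄}  = {x₁, x₄} ∪ {x₃}
  {x₁, x₄, x₅}  = ᶜ of {x₂, x₃, x₆}
  {x₁, x₄, x₆}  = {x₁, x₆} ∪ {x₁, x₄}
  {x₂, x₃, x₄}  = {x₂, x₄} ∪ {x₃}
  {x₂, x₄, x₅}  = ᶜ of {x₁, x₃, x₆}
  {x₂, x₄, x₆}  = {x₂, x₄} ∪ {x₂, x₆}
  {x₁, x₂, x₃, x₄}  = {x₁, x₂, x₄} ∪ {x₃}
  {x₁, x₃, x₄, x₆}  = {x₁, x₃, x₆} ∪ {x₁, x₄}
  {x₂, x₃, x₄, x₆}  = {x₂, x₄} ∪ {x₂, x₃, x₆}
  {x₃, x₄, x₅, x₆}  = {x₃, x₄, x₅} ∪ {x₃, x₅, x₆}
  |family| = 44
Iteration 4 (17 new):
  {x₁, x₂}  = ᶜ of {x₃, x₄, x₅, x₆}
  {x₁, x₃}  = {x₃} ∪ {x₁}
  {x₁, x₅}  = ᶜ of {x₂, x₃, x₄, x₆}
  {x₂, x₃}  = {x₂} ∪ {x₃}
  {x₂, x₅}  = ᶜ of {x₁, x₃, x₄, x₆}
  {x₃, x₄}  = {x₃} ∪ {x₄}
  {x₄, x₆}  = {x₄} ∪ {x₆}
  {x₅, x₆}  = ᶜ of {x₁, x₂, x₃, x₄}
  {x₁, x₃, x₅}  = ᶜ of {x₂, x₄, x₆}
  {x₁, x₅, x₆}  = ᶜ of {x₂, x₃, x₄}
  {x₂, x₃, x₅}  = ᶜ of {x₁, x₄, x₆}
  {x₂, x₅, x₆}  = ᶜ of {x₁, x₃, x₄}
  {x₃, x₄, x₆}  = {x₃, x₆} ∪ {x₄}
  {x₄, x₅, x₆}  = {x₄, x₅} ∪ {x₆}
  {x₁, x₂, x₅, x₆}  = {x₅} ∪ {x₁, x₂, x₆}
  {x₁, x₄, x₅, x₆}  = {x₁, x₆} ∪ {x₄, x₅}
  {x₂, x₄, x₅, x₆}  = {x₂, x₄, x₆} ∪ {x₄, x₅}
  |family| = 61
Iteration 5: 3 new —
  {x₁, x₂, x₃}  = ᶜ of {x₄, x₅, x₆}
  {x₁, x₂, x₅}  = ᶜ of {x₃, x₄, x₆}
  {x₁, x₂, x₃, x₅}  = ᶜ of {x₄, x₆}
  |family| = 64
After Iteration 6 the family is unchanged; done.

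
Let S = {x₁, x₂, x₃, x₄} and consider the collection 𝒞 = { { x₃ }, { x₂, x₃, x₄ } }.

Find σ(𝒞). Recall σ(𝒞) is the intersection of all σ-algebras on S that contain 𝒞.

σ(𝒞) (8 sets): { ∅, { x₁ }, { x₃ }, { x₁, x₃ }, { x₂, x₄ }, { x₁, x₂, x₄ }, { x₂, x₃, x₄ }, S }

Derivation:
Take S₀ = 𝒞 ∪ {∅, S} = { ∅, { x₃ }, { x₂, x₃, x₄ }, S }.
Pass 1. New:
  { x₁ }  = ᶜ of { x₂, x₃, x₄ }
  { x₁, x₂, x₄ }  = ᶜ of { x₃ }
  [6 total]
Pass 2. New:
  { x₁, x₃ }  = { x₃ } ∪ { x₁ }
  [7 total]
Pass 3. New:
  { x₂, x₄ }  = ᶜ of { x₁, x₃ }
  [8 total]
Pass 4: stable.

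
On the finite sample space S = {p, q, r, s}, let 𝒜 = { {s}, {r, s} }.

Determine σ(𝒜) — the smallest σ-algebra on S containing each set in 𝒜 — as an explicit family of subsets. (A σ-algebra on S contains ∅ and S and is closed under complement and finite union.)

Answer: σ(𝒜) = { ∅, {r}, {s}, {p, q}, {r, s}, {p, q, r}, {p, q, s}, S }

Working:
Initial family (4 sets): { ∅, {s}, {r, s}, S }.
Pass 1. New:
  {p, q}  = ᶜ of {r, s}
  {p, q, r}  = ᶜ of {s}
  |family| = 6
Pass 2: +1 →
  {p, q, s}  = {p, q} ∪ {s}
  |family| = 7
Pass 3: +1 →
  {r}  = ᶜ of {p, q, s}
  |family| = 8
After Pass 4 the family is unchanged; done.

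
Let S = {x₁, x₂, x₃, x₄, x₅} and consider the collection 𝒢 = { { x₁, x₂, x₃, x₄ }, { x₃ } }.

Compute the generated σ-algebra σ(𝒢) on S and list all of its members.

Answer: σ(𝒢) = { {  }, { x₃ }, { x₅ }, { x₃, x₅ }, { x₁, x₂, x₄ }, { x₁, x₂, x₃, x₄ }, { x₁, x₂, x₄, x₅ }, S }

Working:
Start: 𝒢 ∪ {∅, S} = { {  }, { x₃ }, { x₁, x₂, x₃, x₄ }, S }.
Step 1 adds 2:
  { x₅ }  = ᶜ of { x₁, x₂, x₃, x₄ }
  { x₁, x₂, x₄, x₅ }  = ᶜ of { x₃ }
  — 6 sets.
Step 2 (1 new):
  { x₃, x₅ }  = { x₃ } ∪ { x₅ }
  — 7 sets.
Step 3: +1 →
  { x₁, x₂, x₄ }  = ᶜ of { x₃, x₅ }
  — 8 sets.
Step 4: stable.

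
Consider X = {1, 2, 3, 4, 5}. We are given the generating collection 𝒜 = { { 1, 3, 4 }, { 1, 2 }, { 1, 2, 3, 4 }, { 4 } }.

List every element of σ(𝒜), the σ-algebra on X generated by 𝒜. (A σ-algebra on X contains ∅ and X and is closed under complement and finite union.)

σ(𝒜) = { {  }, { 1 }, { 2 }, { 3 }, { 4 }, { 5 }, { 1, 2 }, { 1, 3 }, { 1, 4 }, { 1, 5 }, { 2, 3 }, { 2, 4 }, { 2, 5 }, { 3, 4 }, { 3, 5 }, { 4, 5 }, { 1, 2, 3 }, { 1, 2, 4 }, { 1, 2, 5 }, { 1, 3, 4 }, { 1, 3, 5 }, { 1, 4, 5 }, { 2, 3, 4 }, { 2, 3, 5 }, { 2, 4, 5 }, { 3, 4, 5 }, { 1, 2, 3, 4 }, { 1, 2, 3, 5 }, { 1, 2, 4, 5 }, { 1, 3, 4, 5 }, { 2, 3, 4, 5 }, X }

Trace:
Begin from { {  }, { 4 }, { 1, 2 }, { 1, 3, 4 }, { 1, 2, 3, 4 }, X } (that is, 𝒜 plus ∅ and X).
Iteration 1 adds 5:
  { 5 }  = { 1, 2, 3, 4 }ᶜ
  { 2, 5 }  = { 1, 3, 4 }ᶜ
  { 1, 2, 4 }  = { 1, 2 } ∪ { 4 }
  { 3, 4, 5 }  = { 1, 2 }ᶜ
  { 1, 2, 3, 5 }  = { 4 }ᶜ
Iteration 2 adds 7:
  { 3, 5 }  = { 1, 2, 4 }ᶜ
  { 4, 5 }  = { 5 } ∪ { 4 }
  { 1, 2, 5 }  = { 2, 5 } ∪ { 1, 2 }
  { 2, 4, 5 }  = { 2, 5 } ∪ { 4 }
  { 1, 2, 4, 5 }  = { 2, 5 } ∪ { 1, 2, 4 }
  { 1, 3, 4, 5 }  = { 3, 4, 5 } ∪ { 1, 3, 4 }
  { 2, 3, 4, 5 }  = { 2, 5 } ∪ { 3, 4, 5 }
Iteration 3. New:
  { 1 }  = { 2, 3, 4, 5 }ᶜ
  { 2 }  = { 1, 3, 4, 5 }ᶜ
  { 3 }  = { 1, 2, 4, 5 }ᶜ
  { 1, 3 }  = { 2, 4, 5 }ᶜ
  { 3, 4 }  = { 1, 2, 5 }ᶜ
  { 1, 2, 3 }  = { 4, 5 }ᶜ
  { 2, 3, 5 }  = { 2, 5 } ∪ { 3, 5 }
Iteration 4: +7 →
  { 1, 4 }  = { 2, 3, 5 }ᶜ
  { 1, 5 }  = { 5 } ∪ { 1 }
  { 2, 3 }  = { 2 } ∪ { 3 }
  { 2, 4 }  = { 2 } ∪ { 4 }
  { 1, 3, 5 }  = { 5 } ∪ { 1, 3 }
  { 1, 4, 5 }  = { 4, 5 } ∪ { 1 }
  { 2, 3, 4 }  = { 3, 4 } ∪ { 2 }
Iteration 5 adds nothing — fixpoint reached.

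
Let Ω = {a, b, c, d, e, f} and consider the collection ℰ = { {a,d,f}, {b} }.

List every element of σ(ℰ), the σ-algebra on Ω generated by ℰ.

σ(ℰ) (8 sets): { {}, {b}, {c,e}, {a,d,f}, {b,c,e}, {a,b,d,f}, {a,c,d,e,f}, Ω }

Derivation:
Begin from { {}, {b}, {a,d,f}, Ω } (that is, ℰ plus ∅ and Ω).
Iteration 1: +3 →
  {b,c,e}  = {a,d,f}ᶜ
  {a,b,d,f}  = {b} ∪ {a,d,f}
  {a,c,d,e,f}  = {b}ᶜ
  |family| = 7
Iteration 2: +1 →
  {c,e}  = {a,b,d,f}ᶜ
  |family| = 8
Iteration 3: no new sets; the family is a σ-algebra.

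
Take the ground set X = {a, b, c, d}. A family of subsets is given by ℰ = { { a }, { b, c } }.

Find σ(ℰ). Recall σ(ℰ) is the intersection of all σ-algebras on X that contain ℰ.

Begin from { {  }, { a }, { b, c }, X } (that is, ℰ plus ∅ and X).
Iteration 1 (3 new):
  { a, d }  = complement { b, c }
  { a, b, c }  = { b, c } ∪ { a }
  { b, c, d }  = complement { a }
Iteration 2. New:
  { d }  = complement { a, b, c }
After Iteration 3 the family is unchanged; done.

Hence σ(ℰ) has 8 members: { {  }, { a }, { d }, { a, d }, { b, c }, { a, b, c }, { b, c, d }, X }.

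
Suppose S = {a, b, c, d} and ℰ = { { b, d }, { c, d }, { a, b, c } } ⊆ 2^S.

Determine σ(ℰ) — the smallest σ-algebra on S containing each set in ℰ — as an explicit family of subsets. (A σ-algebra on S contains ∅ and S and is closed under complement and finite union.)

Seed the family with ℰ together with ∅ and S: { {}, { b, d }, { c, d }, { a, b, c }, S }.
Round 1. New:
  { d }  = S∖{ a, b, c }
  { a, b }  = S∖{ c, d }
  { a, c }  = S∖{ b, d }
  { b, c, d }  = { c, d } ∪ { b, d }
  (now 9)
Round 2: +3 →
  { a }  = S∖{ b, c, d }
  { a, b, d }  = { a, b } ∪ { d }
  { a, c, d }  = { c, d } ∪ { a, c }
  (now 12)
Round 3 adds 3:
  { b }  = S∖{ a, c, d }
  { c }  = S∖{ a, b, d }
  { a, d }  = { d } ∪ { a }
  (now 15)
Round 4 adds 1:
  { b, c }  = S∖{ a, d }
  (now 16)
Round 5: closed — nothing new.

|σ(ℰ)| = 16.  σ(ℰ) = { {}, { a }, { b }, { c }, { d }, { a, b }, { a, c }, { a, d }, { b, c }, { b, d }, { c, d }, { a, b, c }, { a, b, d }, { a, c, d }, { b, c, d }, S }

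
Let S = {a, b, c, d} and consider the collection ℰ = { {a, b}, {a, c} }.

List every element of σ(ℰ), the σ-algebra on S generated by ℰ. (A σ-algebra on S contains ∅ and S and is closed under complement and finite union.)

Answer: σ(ℰ) = { {}, {a}, {b}, {c}, {d}, {a, b}, {a, c}, {a, d}, {b, c}, {b, d}, {c, d}, {a, b, c}, {a, b, d}, {a, c, d}, {b, c, d}, S }

Check:
Initial family (4 sets): { {}, {a, b}, {a, c}, S }.
Step 1: 3 new —
  {b, d}  = S∖{a, c}
  {c, d}  = S∖{a, b}
  {a, b, c}  = {a, b} ∪ {a, c}
  — 7 sets.
Step 2 (4 new):
  {d}  = S∖{a, b, c}
  {a, b, d}  = {a, b} ∪ {b, d}
  {a, c, d}  = {c, d} ∪ {a, c}
  {b, c, d}  = {c, d} ∪ {b, d}
  — 11 sets.
Step 3 adds 3:
  {a}  = S∖{b, c, d}
  {b}  = S∖{a, c, d}
  {c}  = S∖{a, b, d}
  — 14 sets.
Step 4: +2 →
  {a, d}  = {d} ∪ {a}
  {b, c}  = {c} ∪ {b}
  — 16 sets.
Step 5: no new sets; the family is a σ-algebra.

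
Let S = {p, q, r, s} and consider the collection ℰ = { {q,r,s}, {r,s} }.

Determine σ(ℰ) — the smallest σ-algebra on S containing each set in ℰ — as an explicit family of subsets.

Answer: σ(ℰ) = { {}, {p}, {q}, {p,q}, {r,s}, {p,r,s}, {q,r,s}, S }

Derivation:
Seed the family with ℰ together with ∅ and S: { {}, {r,s}, {q,r,s}, S }.
Round 1. New:
  {p}  = S∖{q,r,s}
  {p,q}  = S∖{r,s}
  (now 6)
Round 2: 1 new —
  {p,r,s}  = {r,s} ∪ {p}
  (now 7)
Round 3: 1 new —
  {q}  = S∖{p,r,s}
  (now 8)
Round 4: no new sets; the family is a σ-algebra.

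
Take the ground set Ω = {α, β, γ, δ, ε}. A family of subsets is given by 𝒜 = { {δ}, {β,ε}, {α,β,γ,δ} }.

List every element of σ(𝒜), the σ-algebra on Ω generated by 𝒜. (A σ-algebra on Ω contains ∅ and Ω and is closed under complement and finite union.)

σ(𝒜) = { ∅, {β}, {δ}, {ε}, {α,γ}, {β,δ}, {β,ε}, {δ,ε}, {α,β,γ}, {α,γ,δ}, {α,γ,ε}, {β,δ,ε}, {α,β,γ,δ}, {α,β,γ,ε}, {α,γ,δ,ε}, Ω }

Working:
Begin from { ∅, {δ}, {β,ε}, {α,β,γ,δ}, Ω } (that is, 𝒜 plus ∅ and Ω).
Pass 1: +4 →
  {ε}  = Ω∖{α,β,γ,δ}
  {α,γ,δ}  = Ω∖{β,ε}
  {β,δ,ε}  = {β,ε} ∪ {δ}
  {α,β,γ,ε}  = Ω∖{δ}
  — 9 sets.
Pass 2. New:
  {α,γ}  = Ω∖{β,δ,ε}
  {δ,ε}  = {ε} ∪ {δ}
  {α,γ,δ,ε}  = {ε} ∪ {α,γ,δ}
  — 12 sets.
Pass 3 adds 3:
  {β}  = Ω∖{α,γ,δ,ε}
  {α,β,γ}  = Ω∖{δ,ε}
  {α,γ,ε}  = {α,γ} ∪ {ε}
  — 15 sets.
Pass 4 (1 new):
  {β,δ}  = Ω∖{α,γ,ε}
  — 16 sets.
Pass 5: closed — nothing new.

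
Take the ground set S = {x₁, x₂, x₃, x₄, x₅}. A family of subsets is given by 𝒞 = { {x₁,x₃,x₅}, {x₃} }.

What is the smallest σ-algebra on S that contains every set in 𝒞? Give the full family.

Initial family (4 sets): { {}, {x₃}, {x₁,x₃,x₅}, S }.
Round 1 adds 2:
  {x₂,x₄}  = S∖{x₁,x₃,x₅}
  {x₁,x₂,x₄,x₅}  = S∖{x₃}
  |family| = 6
Round 2. New:
  {x₂,x₃,x₄}  = {x₃} ∪ {x₂,x₄}
  |family| = 7
Round 3 adds 1:
  {x₁,x₅}  = S∖{x₂,x₃,x₄}
  |family| = 8
After Round 4 the family is unchanged; done.

|σ(𝒞)| = 8.  σ(𝒞) = { {}, {x₃}, {x₁,x₅}, {x₂,x₄}, {x₁,x₃,x₅}, {x₂,x₃,x₄}, {x₁,x₂,x₄,x₅}, S }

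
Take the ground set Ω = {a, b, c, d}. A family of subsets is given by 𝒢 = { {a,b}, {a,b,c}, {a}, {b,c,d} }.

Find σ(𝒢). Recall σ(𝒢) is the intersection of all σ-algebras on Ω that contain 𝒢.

|σ(𝒢)| = 16.  σ(𝒢) = { {}, {a}, {b}, {c}, {d}, {a,b}, {a,c}, {a,d}, {b,c}, {b,d}, {c,d}, {a,b,c}, {a,b,d}, {a,c,d}, {b,c,d}, Ω }

Working:
Take S₀ = 𝒢 ∪ {∅, Ω} = { {}, {a}, {a,b}, {a,b,c}, {b,c,d}, Ω }.
Iteration 1: +2 →
  {d}  = complement {a,b,c}
  {c,d}  = complement {a,b}
  [8 total]
Iteration 2 (3 new):
  {a,d}  = {d} ∪ {a}
  {a,b,d}  = {d} ∪ {a,b}
  {a,c,d}  = {c,d} ∪ {a}
  [11 total]
Iteration 3 (3 new):
  {b}  = complement {a,c,d}
  {c}  = complement {a,b,d}
  {b,c}  = complement {a,d}
  [14 total]
Iteration 4 adds 2:
  {a,c}  = {c} ∪ {a}
  {b,d}  = {d} ∪ {b}
  [16 total]
After Iteration 5 the family is unchanged; done.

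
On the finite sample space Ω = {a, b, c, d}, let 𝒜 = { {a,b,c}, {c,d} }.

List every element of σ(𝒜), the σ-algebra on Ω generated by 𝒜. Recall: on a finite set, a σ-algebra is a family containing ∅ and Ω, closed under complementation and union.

Seed the family with 𝒜 together with ∅ and Ω: { {}, {c,d}, {a,b,c}, Ω }.
Step 1 (2 new):
  {d}  = Ω∖{a,b,c}
  {a,b}  = Ω∖{c,d}
  (now 6)
Step 2 (1 new):
  {a,b,d}  = {a,b} ∪ {d}
  (now 7)
Step 3: 1 new —
  {c}  = Ω∖{a,b,d}
  (now 8)
After Step 4 the family is unchanged; done.

Therefore σ(𝒜) = { {}, {c}, {d}, {a,b}, {c,d}, {a,b,c}, {a,b,d}, Ω } (|σ(𝒜)| = 8).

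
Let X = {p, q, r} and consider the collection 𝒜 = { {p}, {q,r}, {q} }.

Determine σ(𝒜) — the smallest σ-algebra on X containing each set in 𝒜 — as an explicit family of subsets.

Initial family (5 sets): { ∅, {p}, {q}, {q,r}, X }.
Round 1. New:
  {p,q}  = {q} ∪ {p}
  {p,r}  = ᶜ of {q}
  — 7 sets.
Round 2 (1 new):
  {r}  = ᶜ of {p,q}
  — 8 sets.
After Round 3 the family is unchanged; done.

Therefore σ(𝒜) = { ∅, {p}, {q}, {r}, {p,q}, {p,r}, {q,r}, X } (|σ(𝒜)| = 8).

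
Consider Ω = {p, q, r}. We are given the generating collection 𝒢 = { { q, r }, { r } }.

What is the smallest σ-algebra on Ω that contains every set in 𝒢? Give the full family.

Answer: σ(𝒢) = { {}, { p }, { q }, { r }, { p, q }, { p, r }, { q, r }, Ω }

Trace:
Take S₀ = 𝒢 ∪ {∅, Ω} = { {}, { r }, { q, r }, Ω }.
Iteration 1: 2 new —
  { p }  = Ω∖{ q, r }
  { p, q }  = Ω∖{ r }
  |family| = 6
Iteration 2. New:
  { p, r }  = { r } ∪ { p }
  |family| = 7
Iteration 3. New:
  { q }  = Ω∖{ p, r }
  |family| = 8
Iteration 4: closed — nothing new.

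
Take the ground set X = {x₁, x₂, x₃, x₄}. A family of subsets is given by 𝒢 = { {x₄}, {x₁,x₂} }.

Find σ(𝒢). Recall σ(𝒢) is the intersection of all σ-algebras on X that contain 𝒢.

|σ(𝒢)| = 8.  σ(𝒢) = { {}, {x₃}, {x₄}, {x₁,x₂}, {x₃,x₄}, {x₁,x₂,x₃}, {x₁,x₂,x₄}, X }

Trace:
Initial family (4 sets): { {}, {x₄}, {x₁,x₂}, X }.
Step 1: +3 →
  {x₃,x₄}  = ᶜ of {x₁,x₂}
  {x₁,x₂,x₃}  = ᶜ of {x₄}
  {x₁,x₂,x₄}  = {x₁,x₂} ∪ {x₄}
Step 2 adds 1:
  {x₃}  = ᶜ of {x₁,x₂,x₄}
Step 3: stable.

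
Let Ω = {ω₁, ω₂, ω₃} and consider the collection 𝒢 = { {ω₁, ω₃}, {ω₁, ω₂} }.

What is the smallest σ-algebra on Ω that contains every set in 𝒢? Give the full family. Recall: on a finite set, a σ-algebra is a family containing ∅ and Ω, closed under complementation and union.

Seed the family with 𝒢 together with ∅ and Ω: { {}, {ω₁, ω₂}, {ω₁, ω₃}, Ω }.
Pass 1 (2 new):
  {ω₂}  = ᶜ of {ω₁, ω₃}
  {ω₃}  = ᶜ of {ω₁, ω₂}
Pass 2 adds 1:
  {ω₂, ω₃}  = {ω₃} ∪ {ω₂}
Pass 3: 1 new —
  {ω₁}  = ᶜ of {ω₂, ω₃}
Pass 4: stable.

|σ(𝒢)| = 8.  σ(𝒢) = { {}, {ω₁}, {ω₂}, {ω₃}, {ω₁, ω₂}, {ω₁, ω₃}, {ω₂, ω₃}, Ω }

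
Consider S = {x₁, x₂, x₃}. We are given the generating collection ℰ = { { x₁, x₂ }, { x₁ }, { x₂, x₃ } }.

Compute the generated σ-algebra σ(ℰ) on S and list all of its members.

|σ(ℰ)| = 8.  σ(ℰ) = { {  }, { x₁ }, { x₂ }, { x₃ }, { x₁, x₂ }, { x₁, x₃ }, { x₂, x₃ }, S }

Derivation:
Initial family (5 sets): { {  }, { x₁ }, { x₁, x₂ }, { x₂, x₃ }, S }.
Pass 1. New:
  { x₃ }  = ᶜ of { x₁, x₂ }
  (now 6)
Pass 2 (1 new):
  { x₁, x₃ }  = { x₃ } ∪ { x₁ }
  (now 7)
Pass 3: 1 new —
  { x₂ }  = ᶜ of { x₁, x₃ }
  (now 8)
Pass 4: no new sets; the family is a σ-algebra.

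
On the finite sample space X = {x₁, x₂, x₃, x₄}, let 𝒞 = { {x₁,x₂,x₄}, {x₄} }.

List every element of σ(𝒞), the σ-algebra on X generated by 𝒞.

Start: 𝒞 ∪ {∅, X} = { {}, {x₄}, {x₁,x₂,x₄}, X }.
Step 1 (2 new):
  {x₃}  = X∖{x₁,x₂,x₄}
  {x₁,x₂,x₃}  = X∖{x₄}
  |family| = 6
Step 2: +1 →
  {x₃,x₄}  = {x₃} ∪ {x₄}
  |family| = 7
Step 3: 1 new —
  {x₁,x₂}  = X∖{x₃,x₄}
  |family| = 8
Step 4: stable.

Hence σ(𝒞) has 8 members: { {}, {x₃}, {x₄}, {x₁,x₂}, {x₃,x₄}, {x₁,x₂,x₃}, {x₁,x₂,x₄}, X }.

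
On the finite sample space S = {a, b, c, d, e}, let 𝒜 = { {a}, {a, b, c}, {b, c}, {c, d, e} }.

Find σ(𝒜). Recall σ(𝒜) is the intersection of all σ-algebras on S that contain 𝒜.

Answer: σ(𝒜) = { ∅, {a}, {b}, {c}, {a, b}, {a, c}, {b, c}, {d, e}, {a, b, c}, {a, d, e}, {b, d, e}, {c, d, e}, {a, b, d, e}, {a, c, d, e}, {b, c, d, e}, S }

Check:
Initial family (6 sets): { ∅, {a}, {b, c}, {a, b, c}, {c, d, e}, S }.
Round 1: +5 →
  {a, b}  = complement {c, d, e}
  {d, e}  = complement {a, b, c}
  {a, d, e}  = complement {b, c}
  {a, c, d, e}  = {c, d, e} ∪ {a}
  {b, c, d, e}  = complement {a}
Round 2: +2 →
  {b}  = complement {a, c, d, e}
  {a, b, d, e}  = {a, d, e} ∪ {a, b}
Round 3 (2 new):
  {c}  = complement {a, b, d, e}
  {b, d, e}  = {d, e} ∪ {b}
Round 4 adds 1:
  {a, c}  = complement {b, d, e}
Round 5: stable.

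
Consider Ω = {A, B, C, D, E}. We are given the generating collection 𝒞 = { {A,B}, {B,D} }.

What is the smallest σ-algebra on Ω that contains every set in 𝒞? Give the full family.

Answer: σ(𝒞) = { {}, {A}, {B}, {D}, {A,B}, {A,D}, {B,D}, {C,E}, {A,B,D}, {A,C,E}, {B,C,E}, {C,D,E}, {A,B,C,E}, {A,C,D,E}, {B,C,D,E}, Ω }

Derivation:
Take S₀ = 𝒞 ∪ {∅, Ω} = { {}, {A,B}, {B,D}, Ω }.
Step 1 (3 new):
  {A,B,D}  = {A,B} ∪ {B,D}
  {A,C,E}  = complement {B,D}
  {C,D,E}  = complement {A,B}
  |family| = 7
Step 2: +4 →
  {C,E}  = complement {A,B,D}
  {A,B,C,E}  = {A,B} ∪ {A,C,E}
  {A,C,D,E}  = {C,D,E} ∪ {A,C,E}
  {B,C,D,E}  = {C,D,E} ∪ {B,D}
  |family| = 11
Step 3 (3 new):
  {A}  = complement {B,C,D,E}
  {B}  = complement {A,C,D,E}
  {D}  = complement {A,B,C,E}
  |family| = 14
Step 4 (2 new):
  {A,D}  = {D} ∪ {A}
  {B,C,E}  = {C,E} ∪ {B}
  |family| = 16
Step 5: stable.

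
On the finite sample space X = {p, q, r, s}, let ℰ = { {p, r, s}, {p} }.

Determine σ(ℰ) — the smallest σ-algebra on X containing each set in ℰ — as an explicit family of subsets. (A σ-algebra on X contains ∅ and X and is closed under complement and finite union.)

Start: ℰ ∪ {∅, X} = { ∅, {p}, {p, r, s}, X }.
Pass 1 adds 2:
  {q}  = complement {p, r, s}
  {q, r, s}  = complement {p}
  — 6 sets.
Pass 2: +1 →
  {p, q}  = {q} ∪ {p}
  — 7 sets.
Pass 3: +1 →
  {r, s}  = complement {p, q}
  — 8 sets.
Pass 4: no new sets; the family is a σ-algebra.

|σ(ℰ)| = 8.  σ(ℰ) = { ∅, {p}, {q}, {p, q}, {r, s}, {p, r, s}, {q, r, s}, X }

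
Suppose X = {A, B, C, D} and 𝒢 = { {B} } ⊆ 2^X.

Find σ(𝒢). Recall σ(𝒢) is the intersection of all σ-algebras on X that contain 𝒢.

Take S₀ = 𝒢 ∪ {∅, X} = { {}, {B}, X }.
Pass 1. New:
  {A, C, D}  = {B}ᶜ
Pass 2: no new sets; the family is a σ-algebra.

Hence σ(𝒢) has 4 members: { {}, {B}, {A, C, D}, X }.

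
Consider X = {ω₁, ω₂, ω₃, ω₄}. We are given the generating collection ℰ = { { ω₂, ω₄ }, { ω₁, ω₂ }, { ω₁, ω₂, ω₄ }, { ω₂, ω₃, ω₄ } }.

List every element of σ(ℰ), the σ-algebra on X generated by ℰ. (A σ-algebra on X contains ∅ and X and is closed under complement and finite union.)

Initial family (6 sets): { {  }, { ω₁, ω₂ }, { ω₂, ω₄ }, { ω₁, ω₂, ω₄ }, { ω₂, ω₃, ω₄ }, X }.
Iteration 1 adds 4:
  { ω₁ }  = X∖{ ω₂, ω₃, ω₄ }
  { ω₃ }  = X∖{ ω₁, ω₂, ω₄ }
  { ω₁, ω₃ }  = X∖{ ω₂, ω₄ }
  { ω₃, ω₄ }  = X∖{ ω₁, ω₂ }
  |family| = 10
Iteration 2: 2 new —
  { ω₁, ω₂, ω₃ }  = { ω₁, ω₂ } ∪ { ω₃ }
  { ω₁, ω₃, ω₄ }  = { ω₃, ω₄ } ∪ { ω₁, ω₃ }
  |family| = 12
Iteration 3: 2 new —
  { ω₂ }  = X∖{ ω₁, ω₃, ω₄ }
  { ω₄ }  = X∖{ ω₁, ω₂, ω₃ }
  |family| = 14
Iteration 4. New:
  { ω₁, ω₄ }  = { ω₄ } ∪ { ω₁ }
  { ω₂, ω₃ }  = { ω₃ } ∪ { ω₂ }
  |family| = 16
Iteration 5: stable.

|σ(ℰ)| = 16.  σ(ℰ) = { {  }, { ω₁ }, { ω₂ }, { ω₃ }, { ω₄ }, { ω₁, ω₂ }, { ω₁, ω₃ }, { ω₁, ω₄ }, { ω₂, ω₃ }, { ω₂, ω₄ }, { ω₃, ω₄ }, { ω₁, ω₂, ω₃ }, { ω₁, ω₂, ω₄ }, { ω₁, ω₃, ω₄ }, { ω₂, ω₃, ω₄ }, X }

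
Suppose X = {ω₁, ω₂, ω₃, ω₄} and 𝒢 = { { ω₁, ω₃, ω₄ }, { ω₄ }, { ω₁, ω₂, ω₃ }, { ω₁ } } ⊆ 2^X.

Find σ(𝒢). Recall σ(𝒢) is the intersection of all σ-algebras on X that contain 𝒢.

Take S₀ = 𝒢 ∪ {∅, X} = { {  }, { ω₁ }, { ω₄ }, { ω₁, ω₂, ω₃ }, { ω₁, ω₃, ω₄ }, X }.
Round 1: 3 new —
  { ω₂ }  = { ω₁, ω₃, ω₄ }ᶜ
  { ω₁, ω₄ }  = { ω₄ } ∪ { ω₁ }
  { ω₂, ω₃, ω₄ }  = { ω₁ }ᶜ
  [9 total]
Round 2 adds 4:
  { ω₁, ω₂ }  = { ω₂ } ∪ { ω₁ }
  { ω₂, ω₃ }  = { ω₁, ω₄ }ᶜ
  { ω₂, ω₄ }  = { ω₂ } ∪ { ω₄ }
  { ω₁, ω₂, ω₄ }  = { ω₂ } ∪ { ω₁, ω₄ }
  [13 total]
Round 3: 3 new —
  { ω₃ }  = { ω₁, ω₂, ω₄ }ᶜ
  { ω₁, ω₃ }  = { ω₂, ω₄ }ᶜ
  { ω₃, ω₄ }  = { ω₁, ω₂ }ᶜ
  [16 total]
Round 4: already closed under ᶜ and ∪.

σ(𝒢) = { {  }, { ω₁ }, { ω₂ }, { ω₃ }, { ω₄ }, { ω₁, ω₂ }, { ω₁, ω₃ }, { ω₁, ω₄ }, { ω₂, ω₃ }, { ω₂, ω₄ }, { ω₃, ω₄ }, { ω₁, ω₂, ω₃ }, { ω₁, ω₂, ω₄ }, { ω₁, ω₃, ω₄ }, { ω₂, ω₃, ω₄ }, X }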